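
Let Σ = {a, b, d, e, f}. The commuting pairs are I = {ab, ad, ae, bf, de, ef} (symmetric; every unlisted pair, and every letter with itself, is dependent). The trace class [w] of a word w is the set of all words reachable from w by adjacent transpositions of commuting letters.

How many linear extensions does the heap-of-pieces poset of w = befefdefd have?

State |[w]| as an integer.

0(b) covers ∅
1(e) covers 0:b
2(f) covers ∅
3(e) covers 1:e
4(f) covers 2:f
5(d) covers 0:b, 4:f
6(e) covers 3:e
7(f) covers 5:d
8(d) covers 7:f
floor of heap: 0:b, 2:f
completions by unplaced set U, small U first (add the entries for U minus each lowest piece of U):
  |U|=1: {6}:1  {8}:1
  |U|=2: {3,6}:1  {6,8}:2  {7,8}:1
  |U|=3: {1,3,6}:1  {3,6,8}:3  {5,7,8}:1  {6,7,8}:3
  |U|=4: {1,3,6,8}:4  {3,6,7,8}:6  {4,5,7,8}:1  {5,6,7,8}:4
  |U|=5: {1,3,6,7,8}:10  {2,4,5,7,8}:1  {3,5,6,7,8}:10  {4,5,6,7,8}:5
  |U|=6: {1,3,5,6,7,8}:20  {2,4,5,6,7,8}:6  {3,4,5,6,7,8}:15
  |U|=7: {0,1,3,5,6,7,8}:20  {1,3,4,5,6,7,8}:35  {2,3,4,5,6,7,8}:21
  start at 0(b): 56
  start at 2(f): 55
sum over floor = 111

111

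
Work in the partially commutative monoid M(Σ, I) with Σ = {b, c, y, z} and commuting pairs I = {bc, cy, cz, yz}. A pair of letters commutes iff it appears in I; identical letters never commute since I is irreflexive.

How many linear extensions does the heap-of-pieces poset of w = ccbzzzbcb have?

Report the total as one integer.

84

piece 0:c — minimal
piece 1:c rests on {0:c}
piece 2:b — minimal
piece 3:z rests on {2:b}
piece 4:z rests on {3:z}
piece 5:z rests on {4:z}
piece 6:b rests on {5:z}
piece 7:c rests on {1:c}
piece 8:b rests on {6:b}
minimal pieces: {0:c, 2:b}
ways to finish when only these pieces remain (= sum over removing one remaining piece with nothing left below it):
  1 left: {7}→1  {8}→1
  2 left: {1,7}→1  {6,8}→1  {7,8}→2
  3 left: {0,1,7}→1  {1,7,8}→3  {5,6,8}→1  {6,7,8}→3
  4 left: {0,1,7,8}→4  {1,6,7,8}→6  {4,5,6,8}→1  {5,6,7,8}→4
  5 left: {0,1,6,7,8}→10  {1,5,6,7,8}→10  {3,4,5,6,8}→1  {4,5,6,7,8}→5
  6 left: {0,1,5,6,7,8}→20  {1,4,5,6,7,8}→15  {2,3,4,5,6,8}→1  {3,4,5,6,7,8}→6
  7 left: {0,1,4,5,6,7,8}→35  {1,3,4,5,6,7,8}→21  {2,3,4,5,6,7,8}→7
  placing 0:c first → 28 extensions
  placing 2:b first → 56 extensions
total linear extensions = 84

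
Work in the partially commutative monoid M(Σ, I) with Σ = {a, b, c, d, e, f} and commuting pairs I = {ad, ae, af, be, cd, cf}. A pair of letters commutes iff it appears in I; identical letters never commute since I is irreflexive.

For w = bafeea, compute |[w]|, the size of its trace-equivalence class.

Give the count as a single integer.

10

#0=b has no predecessor
#1=a depends on [0:b]
#2=f depends on [0:b]
#3=e depends on [2:f]
#4=e depends on [3:e]
#5=a depends on [1:a]
sources: [0:b]
N(rest) = Σ N(rest − s) over sources s of rest; N(one piece) = 1:
  size 1 → [4]=1  [5]=1
  size 2 → [1,5]=1  [3,4]=1  [4,5]=2
  size 3 → [1,4,5]=3  [2,3,4]=1  [3,4,5]=3
  size 4 → [1,3,4,5]=6  [2,3,4,5]=4
  first=0(b) contributes 10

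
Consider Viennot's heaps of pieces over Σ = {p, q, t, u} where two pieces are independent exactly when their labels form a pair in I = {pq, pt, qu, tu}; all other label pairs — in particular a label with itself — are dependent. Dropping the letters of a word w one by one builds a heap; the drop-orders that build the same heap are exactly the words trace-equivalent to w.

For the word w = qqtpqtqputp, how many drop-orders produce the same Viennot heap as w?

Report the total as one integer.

330

0(q) covers ∅
1(q) covers 0:q
2(t) covers 1:q
3(p) covers ∅
4(q) covers 2:t
5(t) covers 4:q
6(q) covers 5:t
7(p) covers 3:p
8(u) covers 7:p
9(t) covers 6:q
10(p) covers 8:u
floor of heap: 0:q, 3:p
completions by unplaced set U, small U first (add the entries for U minus each lowest piece of U):
  |U|=1: {9}:1  {10}:1
  |U|=2: {6,9}:1  {8,10}:1  {9,10}:2
  |U|=3: {5,6,9}:1  {6,9,10}:3  {7,8,10}:1  {8,9,10}:3
  |U|=4: {3,7,8,10}:1  {4,5,6,9}:1  {5,6,9,10}:4  {6,8,9,10}:6  {7,8,9,10}:4
  |U|=5: {2,4,5,6,9}:1  {3,7,8,9,10}:5  {4,5,6,9,10}:5  {5,6,8,9,10}:10  {6,7,8,9,10}:10
  |U|=6: {1,2,4,5,6,9}:1  {2,4,5,6,9,10}:6  {3,6,7,8,9,10}:15  {4,5,6,8,9,10}:15  {5,6,7,8,9,10}:20
  |U|=7: {0,1,2,4,5,6,9}:1  {1,2,4,5,6,9,10}:7  {2,4,5,6,8,9,10}:21  {3,5,6,7,8,9,10}:35  {4,5,6,7,8,9,10}:35
  |U|=8: {0,1,2,4,5,6,9,10}:8  {1,2,4,5,6,8,9,10}:28  {2,4,5,6,7,8,9,10}:56  {3,4,5,6,7,8,9,10}:70
  |U|=9: {0,1,2,4,5,6,8,9,10}:36  {1,2,4,5,6,7,8,9,10}:84  {2,3,4,5,6,7,8,9,10}:126
  start at 0(q): 210
  start at 3(p): 120
sum over floor = 330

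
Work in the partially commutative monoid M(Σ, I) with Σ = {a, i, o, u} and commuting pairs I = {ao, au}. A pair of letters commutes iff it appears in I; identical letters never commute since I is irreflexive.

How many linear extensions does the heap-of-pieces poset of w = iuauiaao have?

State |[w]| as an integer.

drop 0:i onto floor
drop 1:u onto {0:i}
drop 2:a onto {0:i}
drop 3:u onto {1:u}
drop 4:i onto {2:a, 3:u}
drop 5:a onto {4:i}
drop 6:a onto {5:a}
drop 7:o onto {4:i}
ground layer = {0:i}
drop-orders for the pieces not yet dropped (sum over which currently-grounded one goes next):
  1 to go: {6} 1  {7} 1
  2 to go: {5,6} 1  {6,7} 2
  3 to go: {5,6,7} 3
  4 to go: {4,5,6,7} 3
  5 to go: {2,4,5,6,7} 3  {3,4,5,6,7} 3
  6 to go: {1,3,4,5,6,7} 3  {2,3,4,5,6,7} 6
  if 0:i drops first: 9 orders

9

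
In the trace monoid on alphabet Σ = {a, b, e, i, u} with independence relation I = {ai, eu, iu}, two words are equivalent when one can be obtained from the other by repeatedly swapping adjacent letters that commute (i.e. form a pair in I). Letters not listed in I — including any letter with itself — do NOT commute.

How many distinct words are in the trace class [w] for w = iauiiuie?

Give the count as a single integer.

#0=i has no predecessor
#1=a has no predecessor
#2=u depends on [1:a]
#3=i depends on [0:i]
#4=i depends on [3:i]
#5=u depends on [2:u]
#6=i depends on [4:i]
#7=e depends on [1:a, 6:i]
sources: [0:i, 1:a]
N(rest) = Σ N(rest − s) over sources s of rest; N(one piece) = 1:
  size 1 → [5]=1  [7]=1
  size 2 → [2,5]=1  [5,7]=2  [6,7]=1
  size 3 → [2,5,7]=3  [4,6,7]=1  [5,6,7]=3
  size 4 → [1,2,5,7]=3  [2,5,6,7]=6  [3,4,6,7]=1  [4,5,6,7]=4
  size 5 → [0,3,4,6,7]=1  [1,2,5,6,7]=9  [2,4,5,6,7]=10  [3,4,5,6,7]=5
  size 6 → [0,3,4,5,6,7]=6  [1,2,4,5,6,7]=19  [2,3,4,5,6,7]=15
  first=0(i) contributes 34
  first=1(a) contributes 21
|[w]| = 55

55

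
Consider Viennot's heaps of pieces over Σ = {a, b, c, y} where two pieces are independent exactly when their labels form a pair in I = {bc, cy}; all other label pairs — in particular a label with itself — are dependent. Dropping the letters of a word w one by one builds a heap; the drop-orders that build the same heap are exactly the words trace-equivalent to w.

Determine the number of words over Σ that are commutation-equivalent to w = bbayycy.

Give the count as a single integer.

#0=b has no predecessor
#1=b depends on [0:b]
#2=a depends on [1:b]
#3=y depends on [2:a]
#4=y depends on [3:y]
#5=c depends on [2:a]
#6=y depends on [4:y]
sources: [0:b]
N(rest) = Σ N(rest − s) over sources s of rest; N(one piece) = 1:
  size 1 → [5]=1  [6]=1
  size 2 → [4,6]=1  [5,6]=2
  size 3 → [3,4,6]=1  [4,5,6]=3
  size 4 → [3,4,5,6]=4
  size 5 → [2,3,4,5,6]=4
  first=0(b) contributes 4

4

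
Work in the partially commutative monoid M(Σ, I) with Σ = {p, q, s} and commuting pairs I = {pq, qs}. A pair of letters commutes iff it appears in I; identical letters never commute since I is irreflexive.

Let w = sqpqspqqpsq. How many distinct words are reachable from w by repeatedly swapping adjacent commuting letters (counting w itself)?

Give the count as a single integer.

462

drop 0:s onto floor
drop 1:q onto floor
drop 2:p onto {0:s}
drop 3:q onto {1:q}
drop 4:s onto {2:p}
drop 5:p onto {4:s}
drop 6:q onto {3:q}
drop 7:q onto {6:q}
drop 8:p onto {5:p}
drop 9:s onto {8:p}
drop 10:q onto {7:q}
ground layer = {0:s, 1:q}
drop-orders for the pieces not yet dropped (sum over which currently-grounded one goes next):
  1 to go: {9} 1  {10} 1
  2 to go: {7,10} 1  {8,9} 1  {9,10} 2
  3 to go: {5,8,9} 1  {6,7,10} 1  {7,9,10} 3  {8,9,10} 3
  4 to go: {3,6,7,10} 1  {4,5,8,9} 1  {5,8,9,10} 4  {6,7,9,10} 4  {7,8,9,10} 6
  5 to go: {1,3,6,7,10} 1  {2,4,5,8,9} 1  {3,6,7,9,10} 5  {4,5,8,9,10} 5  {5,7,8,9,10} 10  {6,7,8,9,10} 10
  6 to go: {0,2,4,5,8,9} 1  {1,3,6,7,9,10} 6  {2,4,5,8,9,10} 6  {3,6,7,8,9,10} 15  {4,5,7,8,9,10} 15  {5,6,7,8,9,10} 20
  7 to go: {0,2,4,5,8,9,10} 7  {1,3,6,7,8,9,10} 21  {2,4,5,7,8,9,10} 21  {3,5,6,7,8,9,10} 35  {4,5,6,7,8,9,10} 35
  8 to go: {0,2,4,5,7,8,9,10} 28  {1,3,5,6,7,8,9,10} 56  {2,4,5,6,7,8,9,10} 56  {3,4,5,6,7,8,9,10} 70
  9 to go: {0,2,4,5,6,7,8,9,10} 84  {1,3,4,5,6,7,8,9,10} 126  {2,3,4,5,6,7,8,9,10} 126
  if 0:s drops first: 252 orders
  if 1:q drops first: 210 orders
heap linearizations: 462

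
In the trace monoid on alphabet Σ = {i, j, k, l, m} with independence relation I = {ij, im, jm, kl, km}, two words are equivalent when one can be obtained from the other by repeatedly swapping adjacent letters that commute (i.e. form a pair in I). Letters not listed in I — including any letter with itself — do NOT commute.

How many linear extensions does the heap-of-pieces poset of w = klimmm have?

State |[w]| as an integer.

drop 0:k onto floor
drop 1:l onto floor
drop 2:i onto {0:k, 1:l}
drop 3:m onto {1:l}
drop 4:m onto {3:m}
drop 5:m onto {4:m}
ground layer = {0:k, 1:l}
drop-orders for the pieces not yet dropped (sum over which currently-grounded one goes next):
  1 to go: {2} 1  {5} 1
  2 to go: {0,2} 1  {2,5} 2  {4,5} 1
  3 to go: {0,2,5} 3  {2,4,5} 3  {3,4,5} 1
  4 to go: {0,2,4,5} 6  {2,3,4,5} 4
  if 0:k drops first: 4 orders
  if 1:l drops first: 10 orders
heap linearizations: 14

14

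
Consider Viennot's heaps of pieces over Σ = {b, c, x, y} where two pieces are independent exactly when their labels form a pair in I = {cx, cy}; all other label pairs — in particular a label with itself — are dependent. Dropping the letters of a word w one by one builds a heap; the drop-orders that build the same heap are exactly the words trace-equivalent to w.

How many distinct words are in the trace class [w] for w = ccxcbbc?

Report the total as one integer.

4

0(c) covers ∅
1(c) covers 0:c
2(x) covers ∅
3(c) covers 1:c
4(b) covers 2:x, 3:c
5(b) covers 4:b
6(c) covers 5:b
floor of heap: 0:c, 2:x
completions by unplaced set U, small U first (add the entries for U minus each lowest piece of U):
  |U|=1: {6}:1
  |U|=2: {5,6}:1
  |U|=3: {4,5,6}:1
  |U|=4: {2,4,5,6}:1  {3,4,5,6}:1
  |U|=5: {1,3,4,5,6}:1  {2,3,4,5,6}:2
  start at 0(c): 3
  start at 2(x): 1
sum over floor = 4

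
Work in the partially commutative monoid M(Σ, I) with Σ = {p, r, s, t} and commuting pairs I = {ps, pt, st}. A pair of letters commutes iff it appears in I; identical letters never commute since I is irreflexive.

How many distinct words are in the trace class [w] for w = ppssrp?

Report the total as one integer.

6

drop 0:p onto floor
drop 1:p onto {0:p}
drop 2:s onto floor
drop 3:s onto {2:s}
drop 4:r onto {1:p, 3:s}
drop 5:p onto {4:r}
ground layer = {0:p, 2:s}
drop-orders for the pieces not yet dropped (sum over which currently-grounded one goes next):
  1 to go: {5} 1
  2 to go: {4,5} 1
  3 to go: {1,4,5} 1  {3,4,5} 1
  4 to go: {0,1,4,5} 1  {1,3,4,5} 2  {2,3,4,5} 1
  if 0:p drops first: 3 orders
  if 2:s drops first: 3 orders
heap linearizations: 6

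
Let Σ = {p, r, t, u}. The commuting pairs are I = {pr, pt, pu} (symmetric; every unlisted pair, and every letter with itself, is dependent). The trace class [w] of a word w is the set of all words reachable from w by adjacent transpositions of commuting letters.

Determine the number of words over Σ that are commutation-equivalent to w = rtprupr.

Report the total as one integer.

21

piece 0:r — minimal
piece 1:t rests on {0:r}
piece 2:p — minimal
piece 3:r rests on {1:t}
piece 4:u rests on {3:r}
piece 5:p rests on {2:p}
piece 6:r rests on {4:u}
minimal pieces: {0:r, 2:p}
ways to finish when only these pieces remain (= sum over removing one remaining piece with nothing left below it):
  1 left: {5}→1  {6}→1
  2 left: {2,5}→1  {4,6}→1  {5,6}→2
  3 left: {2,5,6}→3  {3,4,6}→1  {4,5,6}→3
  4 left: {1,3,4,6}→1  {2,4,5,6}→6  {3,4,5,6}→4
  5 left: {0,1,3,4,6}→1  {1,3,4,5,6}→5  {2,3,4,5,6}→10
  placing 0:r first → 15 extensions
  placing 2:p first → 6 extensions
total linear extensions = 21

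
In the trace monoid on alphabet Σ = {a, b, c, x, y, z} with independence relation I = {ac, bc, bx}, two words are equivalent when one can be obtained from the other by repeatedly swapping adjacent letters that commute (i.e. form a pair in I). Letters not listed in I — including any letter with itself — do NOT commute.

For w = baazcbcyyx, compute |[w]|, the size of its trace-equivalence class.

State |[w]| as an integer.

piece 0:b — minimal
piece 1:a rests on {0:b}
piece 2:a rests on {1:a}
piece 3:z rests on {2:a}
piece 4:c rests on {3:z}
piece 5:b rests on {3:z}
piece 6:c rests on {4:c}
piece 7:y rests on {5:b, 6:c}
piece 8:y rests on {7:y}
piece 9:x rests on {8:y}
minimal pieces: {0:b}
ways to finish when only these pieces remain (= sum over removing one remaining piece with nothing left below it):
  1 left: {9}→1
  2 left: {8,9}→1
  3 left: {7,8,9}→1
  4 left: {5,7,8,9}→1  {6,7,8,9}→1
  5 left: {4,6,7,8,9}→1  {5,6,7,8,9}→2
  6 left: {4,5,6,7,8,9}→3
  7 left: {3,4,5,6,7,8,9}→3
  8 left: {2,3,4,5,6,7,8,9}→3
  placing 0:b first → 3 extensions

3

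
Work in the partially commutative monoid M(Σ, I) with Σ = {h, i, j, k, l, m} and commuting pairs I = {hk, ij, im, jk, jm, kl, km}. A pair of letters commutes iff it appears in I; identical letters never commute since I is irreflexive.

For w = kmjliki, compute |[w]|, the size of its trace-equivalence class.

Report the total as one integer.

8

piece 0:k — minimal
piece 1:m — minimal
piece 2:j — minimal
piece 3:l rests on {1:m, 2:j}
piece 4:i rests on {0:k, 3:l}
piece 5:k rests on {4:i}
piece 6:i rests on {5:k}
minimal pieces: {0:k, 1:m, 2:j}
ways to finish when only these pieces remain (= sum over removing one remaining piece with nothing left below it):
  1 left: {6}→1
  2 left: {5,6}→1
  3 left: {4,5,6}→1
  4 left: {0,4,5,6}→1  {3,4,5,6}→1
  5 left: {0,3,4,5,6}→2  {1,3,4,5,6}→1  {2,3,4,5,6}→1
  placing 0:k first → 2 extensions
  placing 1:m first → 3 extensions
  placing 2:j first → 3 extensions
total linear extensions = 8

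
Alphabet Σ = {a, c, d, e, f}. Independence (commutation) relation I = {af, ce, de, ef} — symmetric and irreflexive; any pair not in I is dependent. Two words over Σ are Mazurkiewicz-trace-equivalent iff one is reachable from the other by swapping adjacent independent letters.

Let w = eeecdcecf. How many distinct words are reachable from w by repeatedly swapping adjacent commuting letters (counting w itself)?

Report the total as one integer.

126

piece 0:e — minimal
piece 1:e rests on {0:e}
piece 2:e rests on {1:e}
piece 3:c — minimal
piece 4:d rests on {3:c}
piece 5:c rests on {4:d}
piece 6:e rests on {2:e}
piece 7:c rests on {5:c}
piece 8:f rests on {7:c}
minimal pieces: {0:e, 3:c}
ways to finish when only these pieces remain (= sum over removing one remaining piece with nothing left below it):
  1 left: {6}→1  {8}→1
  2 left: {2,6}→1  {6,8}→2  {7,8}→1
  3 left: {1,2,6}→1  {2,6,8}→3  {5,7,8}→1  {6,7,8}→3
  4 left: {0,1,2,6}→1  {1,2,6,8}→4  {2,6,7,8}→6  {4,5,7,8}→1  {5,6,7,8}→4
  5 left: {0,1,2,6,8}→5  {1,2,6,7,8}→10  {2,5,6,7,8}→10  {3,4,5,7,8}→1  {4,5,6,7,8}→5
  6 left: {0,1,2,6,7,8}→15  {1,2,5,6,7,8}→20  {2,4,5,6,7,8}→15  {3,4,5,6,7,8}→6
  7 left: {0,1,2,5,6,7,8}→35  {1,2,4,5,6,7,8}→35  {2,3,4,5,6,7,8}→21
  placing 0:e first → 56 extensions
  placing 3:c first → 70 extensions
total linear extensions = 126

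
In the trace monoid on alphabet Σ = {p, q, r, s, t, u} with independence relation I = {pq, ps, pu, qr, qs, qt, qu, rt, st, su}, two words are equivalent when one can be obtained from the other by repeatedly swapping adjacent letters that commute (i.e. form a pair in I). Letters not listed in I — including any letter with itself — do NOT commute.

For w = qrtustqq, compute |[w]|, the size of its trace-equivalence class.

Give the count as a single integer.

0(q) covers ∅
1(r) covers ∅
2(t) covers ∅
3(u) covers 1:r, 2:t
4(s) covers 1:r
5(t) covers 3:u
6(q) covers 0:q
7(q) covers 6:q
floor of heap: 0:q, 1:r, 2:t
completions by unplaced set U, small U first (add the entries for U minus each lowest piece of U):
  |U|=1: {4}:1  {5}:1  {7}:1
  |U|=2: {3,5}:1  {4,5}:2  {4,7}:2  {5,7}:2  {6,7}:1
  |U|=3: {0,6,7}:1  {2,3,5}:1  {3,4,5}:3  {3,5,7}:3  {4,5,7}:6  {4,6,7}:3  {5,6,7}:3
  |U|=4: {0,4,6,7}:4  {0,5,6,7}:4  {1,3,4,5}:3  {2,3,4,5}:4  {2,3,5,7}:4  {3,4,5,7}:12  {3,5,6,7}:6  {4,5,6,7}:12
  |U|=5: {0,3,5,6,7}:10  {0,4,5,6,7}:20  {1,2,3,4,5}:7  {1,3,4,5,7}:15  {2,3,4,5,7}:20  {2,3,5,6,7}:10  {3,4,5,6,7}:30
  |U|=6: {0,2,3,5,6,7}:20  {0,3,4,5,6,7}:60  {1,2,3,4,5,7}:42  {1,3,4,5,6,7}:45  {2,3,4,5,6,7}:60
  start at 0(q): 147
  start at 1(r): 140
  start at 2(t): 105
sum over floor = 392

392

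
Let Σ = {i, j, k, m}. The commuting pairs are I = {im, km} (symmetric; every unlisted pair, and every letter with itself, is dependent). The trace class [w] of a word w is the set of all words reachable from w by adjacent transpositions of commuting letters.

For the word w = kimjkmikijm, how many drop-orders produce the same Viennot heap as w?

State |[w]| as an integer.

15

piece 0:k — minimal
piece 1:i rests on {0:k}
piece 2:m — minimal
piece 3:j rests on {1:i, 2:m}
piece 4:k rests on {3:j}
piece 5:m rests on {3:j}
piece 6:i rests on {4:k}
piece 7:k rests on {6:i}
piece 8:i rests on {7:k}
piece 9:j rests on {5:m, 8:i}
piece 10:m rests on {9:j}
minimal pieces: {0:k, 2:m}
ways to finish when only these pieces remain (= sum over removing one remaining piece with nothing left below it):
  1 left: {10}→1
  2 left: {9,10}→1
  3 left: {5,9,10}→1  {8,9,10}→1
  4 left: {5,8,9,10}→2  {7,8,9,10}→1
  5 left: {5,7,8,9,10}→3  {6,7,8,9,10}→1
  6 left: {4,6,7,8,9,10}→1  {5,6,7,8,9,10}→4
  7 left: {4,5,6,7,8,9,10}→5
  8 left: {3,4,5,6,7,8,9,10}→5
  9 left: {1,3,4,5,6,7,8,9,10}→5  {2,3,4,5,6,7,8,9,10}→5
  placing 0:k first → 10 extensions
  placing 2:m first → 5 extensions
total linear extensions = 15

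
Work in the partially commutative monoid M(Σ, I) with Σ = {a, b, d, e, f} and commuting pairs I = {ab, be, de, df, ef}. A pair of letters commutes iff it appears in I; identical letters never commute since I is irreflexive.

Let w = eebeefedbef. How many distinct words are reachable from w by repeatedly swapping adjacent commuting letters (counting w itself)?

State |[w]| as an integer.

#0=e has no predecessor
#1=e depends on [0:e]
#2=b has no predecessor
#3=e depends on [1:e]
#4=e depends on [3:e]
#5=f depends on [2:b]
#6=e depends on [4:e]
#7=d depends on [2:b]
#8=b depends on [5:f, 7:d]
#9=e depends on [6:e]
#10=f depends on [8:b]
sources: [0:e, 2:b]
N(rest) = Σ N(rest − s) over sources s of rest; N(one piece) = 1:
  size 1 → [9]=1  [10]=1
  size 2 → [6,9]=1  [8,10]=1  [9,10]=2
  size 3 → [4,6,9]=1  [5,8,10]=1  [6,9,10]=3  [7,8,10]=1  [8,9,10]=3
  size 4 → [3,4,6,9]=1  [4,6,9,10]=4  [5,7,8,10]=2  [5,8,9,10]=4  [6,8,9,10]=6  [7,8,9,10]=4
  size 5 → [1,3,4,6,9]=1  [2,5,7,8,10]=2  [3,4,6,9,10]=5  [4,6,8,9,10]=10  [5,6,8,9,10]=10  [5,7,8,9,10]=10  [6,7,8,9,10]=10
  size 6 → [0,1,3,4,6,9]=1  [1,3,4,6,9,10]=6  [2,5,7,8,9,10]=12  [3,4,6,8,9,10]=15  [4,5,6,8,9,10]=20  [4,6,7,8,9,10]=20  [5,6,7,8,9,10]=30
  size 7 → [0,1,3,4,6,9,10]=7  [1,3,4,6,8,9,10]=21  [2,5,6,7,8,9,10]=42  [3,4,5,6,8,9,10]=35  [3,4,6,7,8,9,10]=35  [4,5,6,7,8,9,10]=70
  size 8 → [0,1,3,4,6,8,9,10]=28  [1,3,4,5,6,8,9,10]=56  [1,3,4,6,7,8,9,10]=56  [2,4,5,6,7,8,9,10]=112  [3,4,5,6,7,8,9,10]=140
  size 9 → [0,1,3,4,5,6,8,9,10]=84  [0,1,3,4,6,7,8,9,10]=84  [1,3,4,5,6,7,8,9,10]=252  [2,3,4,5,6,7,8,9,10]=252
  first=0(e) contributes 504
  first=2(b) contributes 420
|[w]| = 924

924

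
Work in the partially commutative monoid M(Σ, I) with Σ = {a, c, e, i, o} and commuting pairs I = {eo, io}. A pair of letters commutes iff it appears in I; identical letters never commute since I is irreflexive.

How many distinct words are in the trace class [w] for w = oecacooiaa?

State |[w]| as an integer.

drop 0:o onto floor
drop 1:e onto floor
drop 2:c onto {0:o, 1:e}
drop 3:a onto {2:c}
drop 4:c onto {3:a}
drop 5:o onto {4:c}
drop 6:o onto {5:o}
drop 7:i onto {4:c}
drop 8:a onto {6:o, 7:i}
drop 9:a onto {8:a}
ground layer = {0:o, 1:e}
drop-orders for the pieces not yet dropped (sum over which currently-grounded one goes next):
  1 to go: {9} 1
  2 to go: {8,9} 1
  3 to go: {6,8,9} 1  {7,8,9} 1
  4 to go: {5,6,8,9} 1  {6,7,8,9} 2
  5 to go: {5,6,7,8,9} 3
  6 to go: {4,5,6,7,8,9} 3
  7 to go: {3,4,5,6,7,8,9} 3
  8 to go: {2,3,4,5,6,7,8,9} 3
  if 0:o drops first: 3 orders
  if 1:e drops first: 3 orders
heap linearizations: 6

6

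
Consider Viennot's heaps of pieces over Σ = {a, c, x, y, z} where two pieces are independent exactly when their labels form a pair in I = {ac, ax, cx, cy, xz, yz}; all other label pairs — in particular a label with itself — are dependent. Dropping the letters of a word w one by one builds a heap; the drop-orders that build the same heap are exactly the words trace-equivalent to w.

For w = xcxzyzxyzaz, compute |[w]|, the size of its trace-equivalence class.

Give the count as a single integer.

piece 0:x — minimal
piece 1:c — minimal
piece 2:x rests on {0:x}
piece 3:z rests on {1:c}
piece 4:y rests on {2:x}
piece 5:z rests on {3:z}
piece 6:x rests on {4:y}
piece 7:y rests on {6:x}
piece 8:z rests on {5:z}
piece 9:a rests on {7:y, 8:z}
piece 10:z rests on {9:a}
minimal pieces: {0:x, 1:c}
ways to finish when only these pieces remain (= sum over removing one remaining piece with nothing left below it):
  1 left: {10}→1
  2 left: {9,10}→1
  3 left: {7,9,10}→1  {8,9,10}→1
  4 left: {5,8,9,10}→1  {6,7,9,10}→1  {7,8,9,10}→2
  5 left: {3,5,8,9,10}→1  {4,6,7,9,10}→1  {5,7,8,9,10}→3  {6,7,8,9,10}→3
  6 left: {1,3,5,8,9,10}→1  {2,4,6,7,9,10}→1  {3,5,7,8,9,10}→4  {4,6,7,8,9,10}→4  {5,6,7,8,9,10}→6
  7 left: {0,2,4,6,7,9,10}→1  {1,3,5,7,8,9,10}→5  {2,4,6,7,8,9,10}→5  {3,5,6,7,8,9,10}→10  {4,5,6,7,8,9,10}→10
  8 left: {0,2,4,6,7,8,9,10}→6  {1,3,5,6,7,8,9,10}→15  {2,4,5,6,7,8,9,10}→15  {3,4,5,6,7,8,9,10}→20
  9 left: {0,2,4,5,6,7,8,9,10}→21  {1,3,4,5,6,7,8,9,10}→35  {2,3,4,5,6,7,8,9,10}→35
  placing 0:x first → 70 extensions
  placing 1:c first → 56 extensions
total linear extensions = 126

126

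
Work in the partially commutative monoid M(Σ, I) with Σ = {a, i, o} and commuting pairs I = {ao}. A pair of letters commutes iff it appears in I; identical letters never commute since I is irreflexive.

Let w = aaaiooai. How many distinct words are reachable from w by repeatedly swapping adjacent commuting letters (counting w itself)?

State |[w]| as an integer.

0(a) covers ∅
1(a) covers 0:a
2(a) covers 1:a
3(i) covers 2:a
4(o) covers 3:i
5(o) covers 4:o
6(a) covers 3:i
7(i) covers 5:o, 6:a
floor of heap: 0:a
completions by unplaced set U, small U first (add the entries for U minus each lowest piece of U):
  |U|=1: {7}:1
  |U|=2: {5,7}:1  {6,7}:1
  |U|=3: {4,5,7}:1  {5,6,7}:2
  |U|=4: {4,5,6,7}:3
  |U|=5: {3,4,5,6,7}:3
  |U|=6: {2,3,4,5,6,7}:3
  start at 0(a): 3

3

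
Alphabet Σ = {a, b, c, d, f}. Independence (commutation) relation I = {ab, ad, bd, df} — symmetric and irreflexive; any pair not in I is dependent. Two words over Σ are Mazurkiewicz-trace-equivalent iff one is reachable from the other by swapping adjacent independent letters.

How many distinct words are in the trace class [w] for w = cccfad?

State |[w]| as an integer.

3

0(c) covers ∅
1(c) covers 0:c
2(c) covers 1:c
3(f) covers 2:c
4(a) covers 3:f
5(d) covers 2:c
floor of heap: 0:c
completions by unplaced set U, small U first (add the entries for U minus each lowest piece of U):
  |U|=1: {4}:1  {5}:1
  |U|=2: {3,4}:1  {4,5}:2
  |U|=3: {3,4,5}:3
  |U|=4: {2,3,4,5}:3
  start at 0(c): 3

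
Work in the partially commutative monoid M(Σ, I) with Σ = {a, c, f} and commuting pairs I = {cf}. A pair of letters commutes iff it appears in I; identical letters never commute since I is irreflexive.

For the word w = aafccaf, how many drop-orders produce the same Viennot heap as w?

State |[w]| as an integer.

3

piece 0:a — minimal
piece 1:a rests on {0:a}
piece 2:f rests on {1:a}
piece 3:c rests on {1:a}
piece 4:c rests on {3:c}
piece 5:a rests on {2:f, 4:c}
piece 6:f rests on {5:a}
minimal pieces: {0:a}
ways to finish when only these pieces remain (= sum over removing one remaining piece with nothing left below it):
  1 left: {6}→1
  2 left: {5,6}→1
  3 left: {2,5,6}→1  {4,5,6}→1
  4 left: {2,4,5,6}→2  {3,4,5,6}→1
  5 left: {2,3,4,5,6}→3
  placing 0:a first → 3 extensions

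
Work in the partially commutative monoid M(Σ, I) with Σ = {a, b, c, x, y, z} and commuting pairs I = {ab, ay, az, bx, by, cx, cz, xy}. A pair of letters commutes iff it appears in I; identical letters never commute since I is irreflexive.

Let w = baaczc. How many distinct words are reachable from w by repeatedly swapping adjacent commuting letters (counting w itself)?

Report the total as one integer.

0(b) covers ∅
1(a) covers ∅
2(a) covers 1:a
3(c) covers 0:b, 2:a
4(z) covers 0:b
5(c) covers 3:c
floor of heap: 0:b, 1:a
completions by unplaced set U, small U first (add the entries for U minus each lowest piece of U):
  |U|=1: {4}:1  {5}:1
  |U|=2: {3,5}:1  {4,5}:2
  |U|=3: {2,3,5}:1  {3,4,5}:3
  |U|=4: {0,3,4,5}:3  {1,2,3,5}:1  {2,3,4,5}:4
  start at 0(b): 5
  start at 1(a): 7
sum over floor = 12

12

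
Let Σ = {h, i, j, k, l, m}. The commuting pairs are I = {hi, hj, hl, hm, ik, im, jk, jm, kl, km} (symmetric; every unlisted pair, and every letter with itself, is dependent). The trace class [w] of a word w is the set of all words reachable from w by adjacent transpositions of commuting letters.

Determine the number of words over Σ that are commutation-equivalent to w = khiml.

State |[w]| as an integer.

0(k) covers ∅
1(h) covers 0:k
2(i) covers ∅
3(m) covers ∅
4(l) covers 2:i, 3:m
floor of heap: 0:k, 2:i, 3:m
completions by unplaced set U, small U first (add the entries for U minus each lowest piece of U):
  |U|=1: {1}:1  {4}:1
  |U|=2: {0,1}:1  {1,4}:2  {2,4}:1  {3,4}:1
  |U|=3: {0,1,4}:3  {1,2,4}:3  {1,3,4}:3  {2,3,4}:2
  start at 0(k): 8
  start at 2(i): 6
  start at 3(m): 6
sum over floor = 20

20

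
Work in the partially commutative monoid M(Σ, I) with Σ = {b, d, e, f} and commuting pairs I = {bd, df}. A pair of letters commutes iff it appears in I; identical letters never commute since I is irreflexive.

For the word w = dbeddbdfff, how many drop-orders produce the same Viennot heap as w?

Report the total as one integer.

70

0(d) covers ∅
1(b) covers ∅
2(e) covers 0:d, 1:b
3(d) covers 2:e
4(d) covers 3:d
5(b) covers 2:e
6(d) covers 4:d
7(f) covers 5:b
8(f) covers 7:f
9(f) covers 8:f
floor of heap: 0:d, 1:b
completions by unplaced set U, small U first (add the entries for U minus each lowest piece of U):
  |U|=1: {6}:1  {9}:1
  |U|=2: {4,6}:1  {6,9}:2  {8,9}:1
  |U|=3: {3,4,6}:1  {4,6,9}:3  {6,8,9}:3  {7,8,9}:1
  |U|=4: {3,4,6,9}:4  {4,6,8,9}:6  {5,7,8,9}:1  {6,7,8,9}:4
  |U|=5: {3,4,6,8,9}:10  {4,6,7,8,9}:10  {5,6,7,8,9}:5
  |U|=6: {3,4,6,7,8,9}:20  {4,5,6,7,8,9}:15
  |U|=7: {3,4,5,6,7,8,9}:35
  |U|=8: {2,3,4,5,6,7,8,9}:35
  start at 0(d): 35
  start at 1(b): 35
sum over floor = 70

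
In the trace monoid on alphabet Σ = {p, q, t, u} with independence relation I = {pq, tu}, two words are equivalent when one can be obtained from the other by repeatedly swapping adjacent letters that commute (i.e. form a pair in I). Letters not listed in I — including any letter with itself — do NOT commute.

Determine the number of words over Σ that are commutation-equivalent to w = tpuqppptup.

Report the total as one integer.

piece 0:t — minimal
piece 1:p rests on {0:t}
piece 2:u rests on {1:p}
piece 3:q rests on {2:u}
piece 4:p rests on {2:u}
piece 5:p rests on {4:p}
piece 6:p rests on {5:p}
piece 7:t rests on {3:q, 6:p}
piece 8:u rests on {3:q, 6:p}
piece 9:p rests on {7:t, 8:u}
minimal pieces: {0:t}
ways to finish when only these pieces remain (= sum over removing one remaining piece with nothing left below it):
  1 left: {9}→1
  2 left: {7,9}→1  {8,9}→1
  3 left: {7,8,9}→2
  4 left: {3,7,8,9}→2  {6,7,8,9}→2
  5 left: {3,6,7,8,9}→4  {5,6,7,8,9}→2
  6 left: {3,5,6,7,8,9}→6  {4,5,6,7,8,9}→2
  7 left: {3,4,5,6,7,8,9}→8
  8 left: {2,3,4,5,6,7,8,9}→8
  placing 0:t first → 8 extensions

8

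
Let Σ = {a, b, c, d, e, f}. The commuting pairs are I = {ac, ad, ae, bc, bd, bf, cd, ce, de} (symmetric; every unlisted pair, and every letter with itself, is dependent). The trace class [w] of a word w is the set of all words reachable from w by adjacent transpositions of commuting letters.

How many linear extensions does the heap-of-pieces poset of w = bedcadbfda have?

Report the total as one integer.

780

#0=b has no predecessor
#1=e depends on [0:b]
#2=d has no predecessor
#3=c has no predecessor
#4=a depends on [0:b]
#5=d depends on [2:d]
#6=b depends on [1:e, 4:a]
#7=f depends on [1:e, 3:c, 4:a, 5:d]
#8=d depends on [7:f]
#9=a depends on [6:b, 7:f]
sources: [0:b, 2:d, 3:c]
N(rest) = Σ N(rest − s) over sources s of rest; N(one piece) = 1:
  size 1 → [8]=1  [9]=1
  size 2 → [6,9]=1  [8,9]=2
  size 3 → [6,8,9]=3  [7,8,9]=2
  size 4 → [3,7,8,9]=2  [5,7,8,9]=2  [6,7,8,9]=5
  size 5 → [1,6,7,8,9]=5  [2,5,7,8,9]=2  [3,5,7,8,9]=4  [3,6,7,8,9]=7  [4,6,7,8,9]=5  [5,6,7,8,9]=7
  size 6 → [1,3,6,7,8,9]=12  [1,4,6,7,8,9]=10  [1,5,6,7,8,9]=12  [2,3,5,7,8,9]=6  [2,5,6,7,8,9]=9  [3,4,6,7,8,9]=12  [3,5,6,7,8,9]=18  [4,5,6,7,8,9]=12
  size 7 → [0,1,4,6,7,8,9]=10  [1,2,5,6,7,8,9]=21  [1,3,4,6,7,8,9]=34  [1,3,5,6,7,8,9]=42  [1,4,5,6,7,8,9]=34  [2,3,5,6,7,8,9]=33  [2,4,5,6,7,8,9]=21  [3,4,5,6,7,8,9]=42
  size 8 → [0,1,3,4,6,7,8,9]=44  [0,1,4,5,6,7,8,9]=44  [1,2,3,5,6,7,8,9]=96  [1,2,4,5,6,7,8,9]=76  [1,3,4,5,6,7,8,9]=152  [2,3,4,5,6,7,8,9]=96
  first=0(b) contributes 420
  first=2(d) contributes 240
  first=3(c) contributes 120
|[w]| = 780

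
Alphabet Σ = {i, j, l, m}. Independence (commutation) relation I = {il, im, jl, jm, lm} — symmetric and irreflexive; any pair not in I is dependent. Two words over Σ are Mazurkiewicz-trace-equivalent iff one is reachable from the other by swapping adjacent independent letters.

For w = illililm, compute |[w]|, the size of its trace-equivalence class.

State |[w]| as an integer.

280

#0=i has no predecessor
#1=l has no predecessor
#2=l depends on [1:l]
#3=i depends on [0:i]
#4=l depends on [2:l]
#5=i depends on [3:i]
#6=l depends on [4:l]
#7=m has no predecessor
sources: [0:i, 1:l, 7:m]
N(rest) = Σ N(rest − s) over sources s of rest; N(one piece) = 1:
  size 1 → [5]=1  [6]=1  [7]=1
  size 2 → [3,5]=1  [4,6]=1  [5,6]=2  [5,7]=2  [6,7]=2
  size 3 → [0,3,5]=1  [2,4,6]=1  [3,5,6]=3  [3,5,7]=3  [4,5,6]=3  [4,6,7]=3  [5,6,7]=6
  size 4 → [0,3,5,6]=4  [0,3,5,7]=4  [1,2,4,6]=1  [2,4,5,6]=4  [2,4,6,7]=4  [3,4,5,6]=6  [3,5,6,7]=12  [4,5,6,7]=12
  size 5 → [0,3,4,5,6]=10  [0,3,5,6,7]=20  [1,2,4,5,6]=5  [1,2,4,6,7]=5  [2,3,4,5,6]=10  [2,4,5,6,7]=20  [3,4,5,6,7]=30
  size 6 → [0,2,3,4,5,6]=20  [0,3,4,5,6,7]=60  [1,2,3,4,5,6]=15  [1,2,4,5,6,7]=30  [2,3,4,5,6,7]=60
  first=0(i) contributes 105
  first=1(l) contributes 140
  first=7(m) contributes 35
|[w]| = 280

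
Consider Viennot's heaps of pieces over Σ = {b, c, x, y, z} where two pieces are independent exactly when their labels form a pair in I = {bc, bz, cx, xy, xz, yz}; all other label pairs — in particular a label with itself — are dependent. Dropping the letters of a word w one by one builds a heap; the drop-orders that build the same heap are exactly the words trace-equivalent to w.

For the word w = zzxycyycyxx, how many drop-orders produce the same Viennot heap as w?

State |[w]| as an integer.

495

piece 0:z — minimal
piece 1:z rests on {0:z}
piece 2:x — minimal
piece 3:y — minimal
piece 4:c rests on {1:z, 3:y}
piece 5:y rests on {4:c}
piece 6:y rests on {5:y}
piece 7:c rests on {6:y}
piece 8:y rests on {7:c}
piece 9:x rests on {2:x}
piece 10:x rests on {9:x}
minimal pieces: {0:z, 2:x, 3:y}
ways to finish when only these pieces remain (= sum over removing one remaining piece with nothing left below it):
  1 left: {8}→1  {10}→1
  2 left: {7,8}→1  {8,10}→2  {9,10}→1
  3 left: {2,9,10}→1  {6,7,8}→1  {7,8,10}→3  {8,9,10}→3
  4 left: {2,8,9,10}→4  {5,6,7,8}→1  {6,7,8,10}→4  {7,8,9,10}→6
  5 left: {2,7,8,9,10}→10  {4,5,6,7,8}→1  {5,6,7,8,10}→5  {6,7,8,9,10}→10
  6 left: {1,4,5,6,7,8}→1  {2,6,7,8,9,10}→20  {3,4,5,6,7,8}→1  {4,5,6,7,8,10}→6  {5,6,7,8,9,10}→15
  7 left: {0,1,4,5,6,7,8}→1  {1,3,4,5,6,7,8}→2  {1,4,5,6,7,8,10}→7  {2,5,6,7,8,9,10}→35  {3,4,5,6,7,8,10}→7  {4,5,6,7,8,9,10}→21
  8 left: {0,1,3,4,5,6,7,8}→3  {0,1,4,5,6,7,8,10}→8  {1,3,4,5,6,7,8,10}→16  {1,4,5,6,7,8,9,10}→28  {2,4,5,6,7,8,9,10}→56  {3,4,5,6,7,8,9,10}→28
  9 left: {0,1,3,4,5,6,7,8,10}→27  {0,1,4,5,6,7,8,9,10}→36  {1,2,4,5,6,7,8,9,10}→84  {1,3,4,5,6,7,8,9,10}→72  {2,3,4,5,6,7,8,9,10}→84
  placing 0:z first → 240 extensions
  placing 2:x first → 135 extensions
  placing 3:y first → 120 extensions
total linear extensions = 495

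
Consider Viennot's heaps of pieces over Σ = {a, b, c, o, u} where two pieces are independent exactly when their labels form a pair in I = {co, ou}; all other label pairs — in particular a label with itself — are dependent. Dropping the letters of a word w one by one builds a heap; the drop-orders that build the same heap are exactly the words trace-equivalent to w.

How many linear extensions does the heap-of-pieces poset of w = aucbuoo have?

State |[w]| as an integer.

3

drop 0:a onto floor
drop 1:u onto {0:a}
drop 2:c onto {1:u}
drop 3:b onto {2:c}
drop 4:u onto {3:b}
drop 5:o onto {3:b}
drop 6:o onto {5:o}
ground layer = {0:a}
drop-orders for the pieces not yet dropped (sum over which currently-grounded one goes next):
  1 to go: {4} 1  {6} 1
  2 to go: {4,6} 2  {5,6} 1
  3 to go: {4,5,6} 3
  4 to go: {3,4,5,6} 3
  5 to go: {2,3,4,5,6} 3
  if 0:a drops first: 3 orders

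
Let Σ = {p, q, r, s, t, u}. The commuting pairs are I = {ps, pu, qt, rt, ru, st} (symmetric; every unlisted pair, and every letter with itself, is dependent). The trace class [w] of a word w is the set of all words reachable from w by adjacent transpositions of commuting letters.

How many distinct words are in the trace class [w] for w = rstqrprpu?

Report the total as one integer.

24

drop 0:r onto floor
drop 1:s onto {0:r}
drop 2:t onto floor
drop 3:q onto {1:s}
drop 4:r onto {3:q}
drop 5:p onto {2:t, 4:r}
drop 6:r onto {5:p}
drop 7:p onto {6:r}
drop 8:u onto {2:t, 3:q}
ground layer = {0:r, 2:t}
drop-orders for the pieces not yet dropped (sum over which currently-grounded one goes next):
  1 to go: {7} 1  {8} 1
  2 to go: {6,7} 1  {7,8} 2
  3 to go: {5,6,7} 1  {6,7,8} 3
  4 to go: {4,5,6,7} 1  {5,6,7,8} 4
  5 to go: {2,5,6,7,8} 4  {4,5,6,7,8} 5
  6 to go: {2,4,5,6,7,8} 9  {3,4,5,6,7,8} 5
  7 to go: {1,3,4,5,6,7,8} 5  {2,3,4,5,6,7,8} 14
  if 0:r drops first: 19 orders
  if 2:t drops first: 5 orders
heap linearizations: 24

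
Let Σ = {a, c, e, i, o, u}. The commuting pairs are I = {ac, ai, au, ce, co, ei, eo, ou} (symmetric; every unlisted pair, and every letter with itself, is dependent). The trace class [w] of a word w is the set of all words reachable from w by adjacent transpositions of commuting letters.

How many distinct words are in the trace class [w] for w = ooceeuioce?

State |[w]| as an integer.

drop 0:o onto floor
drop 1:o onto {0:o}
drop 2:c onto floor
drop 3:e onto floor
drop 4:e onto {3:e}
drop 5:u onto {2:c, 4:e}
drop 6:i onto {1:o, 5:u}
drop 7:o onto {6:i}
drop 8:c onto {6:i}
drop 9:e onto {5:u}
ground layer = {0:o, 2:c, 3:e}
drop-orders for the pieces not yet dropped (sum over which currently-grounded one goes next):
  1 to go: {7} 1  {8} 1  {9} 1
  2 to go: {7,8} 2  {7,9} 2  {8,9} 2
  3 to go: {6,7,8} 2  {7,8,9} 6
  4 to go: {1,6,7,8} 2  {6,7,8,9} 8
  5 to go: {0,1,6,7,8} 2  {1,6,7,8,9} 10  {5,6,7,8,9} 8
  6 to go: {0,1,6,7,8,9} 12  {1,5,6,7,8,9} 18  {2,5,6,7,8,9} 8  {4,5,6,7,8,9} 8
  7 to go: {0,1,5,6,7,8,9} 30  {1,2,5,6,7,8,9} 26  {1,4,5,6,7,8,9} 26  {2,4,5,6,7,8,9} 16  {3,4,5,6,7,8,9} 8
  8 to go: {0,1,2,5,6,7,8,9} 56  {0,1,4,5,6,7,8,9} 56  {1,2,4,5,6,7,8,9} 68  {1,3,4,5,6,7,8,9} 34  {2,3,4,5,6,7,8,9} 24
  if 0:o drops first: 126 orders
  if 2:c drops first: 90 orders
  if 3:e drops first: 180 orders
heap linearizations: 396

396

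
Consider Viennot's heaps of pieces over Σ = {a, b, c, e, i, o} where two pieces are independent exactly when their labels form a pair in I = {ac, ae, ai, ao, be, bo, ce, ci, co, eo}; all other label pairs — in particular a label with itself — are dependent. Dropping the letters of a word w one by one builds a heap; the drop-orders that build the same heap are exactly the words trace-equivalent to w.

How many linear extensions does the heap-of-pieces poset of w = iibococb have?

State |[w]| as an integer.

15

piece 0:i — minimal
piece 1:i rests on {0:i}
piece 2:b rests on {1:i}
piece 3:o rests on {1:i}
piece 4:c rests on {2:b}
piece 5:o rests on {3:o}
piece 6:c rests on {4:c}
piece 7:b rests on {6:c}
minimal pieces: {0:i}
ways to finish when only these pieces remain (= sum over removing one remaining piece with nothing left below it):
  1 left: {5}→1  {7}→1
  2 left: {3,5}→1  {5,7}→2  {6,7}→1
  3 left: {3,5,7}→3  {4,6,7}→1  {5,6,7}→3
  4 left: {2,4,6,7}→1  {3,5,6,7}→6  {4,5,6,7}→4
  5 left: {2,4,5,6,7}→5  {3,4,5,6,7}→10
  6 left: {2,3,4,5,6,7}→15
  placing 0:i first → 15 extensions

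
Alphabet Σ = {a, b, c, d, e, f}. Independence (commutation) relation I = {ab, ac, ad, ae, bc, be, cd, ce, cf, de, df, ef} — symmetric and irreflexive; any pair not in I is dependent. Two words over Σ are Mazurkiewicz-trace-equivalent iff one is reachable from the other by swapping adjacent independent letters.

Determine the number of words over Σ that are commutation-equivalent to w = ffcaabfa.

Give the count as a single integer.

24

0(f) covers ∅
1(f) covers 0:f
2(c) covers ∅
3(a) covers 1:f
4(a) covers 3:a
5(b) covers 1:f
6(f) covers 4:a, 5:b
7(a) covers 6:f
floor of heap: 0:f, 2:c
completions by unplaced set U, small U first (add the entries for U minus each lowest piece of U):
  |U|=1: {2}:1  {7}:1
  |U|=2: {2,7}:2  {6,7}:1
  |U|=3: {2,6,7}:3  {4,6,7}:1  {5,6,7}:1
  |U|=4: {2,4,6,7}:4  {2,5,6,7}:4  {3,4,6,7}:1  {4,5,6,7}:2
  |U|=5: {2,3,4,6,7}:5  {2,4,5,6,7}:10  {3,4,5,6,7}:3
  |U|=6: {1,3,4,5,6,7}:3  {2,3,4,5,6,7}:18
  start at 0(f): 21
  start at 2(c): 3
sum over floor = 24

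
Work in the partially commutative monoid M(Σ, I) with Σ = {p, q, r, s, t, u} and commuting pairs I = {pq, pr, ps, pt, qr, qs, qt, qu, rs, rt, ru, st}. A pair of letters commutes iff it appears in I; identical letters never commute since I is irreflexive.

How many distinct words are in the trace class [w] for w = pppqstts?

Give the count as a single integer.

#0=p has no predecessor
#1=p depends on [0:p]
#2=p depends on [1:p]
#3=q has no predecessor
#4=s has no predecessor
#5=t has no predecessor
#6=t depends on [5:t]
#7=s depends on [4:s]
sources: [0:p, 3:q, 4:s, 5:t]
N(rest) = Σ N(rest − s) over sources s of rest; N(one piece) = 1:
  size 1 → [2]=1  [3]=1  [6]=1  [7]=1
  size 2 → [1,2]=1  [2,3]=2  [2,6]=2  [2,7]=2  [3,6]=2  [3,7]=2  [4,7]=1  [5,6]=1  [6,7]=2
  size 3 → [0,1,2]=1  [1,2,3]=3  [1,2,6]=3  [1,2,7]=3  [2,3,6]=6  [2,3,7]=6  [2,4,7]=3  [2,5,6]=3  [2,6,7]=6  [3,4,7]=3  [3,5,6]=3  [3,6,7]=6  [4,6,7]=3  [5,6,7]=3
  size 4 → [0,1,2,3]=4  [0,1,2,6]=4  [0,1,2,7]=4  [1,2,3,6]=12  [1,2,3,7]=12  [1,2,4,7]=6  [1,2,5,6]=6  [1,2,6,7]=12  [2,3,4,7]=12  [2,3,5,6]=12  [2,3,6,7]=24  [2,4,6,7]=12  [2,5,6,7]=12  [3,4,6,7]=12  [3,5,6,7]=12  [4,5,6,7]=6
  size 5 → [0,1,2,3,6]=20  [0,1,2,3,7]=20  [0,1,2,4,7]=10  [0,1,2,5,6]=10  [0,1,2,6,7]=20  [1,2,3,4,7]=30  [1,2,3,5,6]=30  [1,2,3,6,7]=60  [1,2,4,6,7]=30  [1,2,5,6,7]=30  [2,3,4,6,7]=60  [2,3,5,6,7]=60  [2,4,5,6,7]=30  [3,4,5,6,7]=30
  size 6 → [0,1,2,3,4,7]=60  [0,1,2,3,5,6]=60  [0,1,2,3,6,7]=120  [0,1,2,4,6,7]=60  [0,1,2,5,6,7]=60  [1,2,3,4,6,7]=180  [1,2,3,5,6,7]=180  [1,2,4,5,6,7]=90  [2,3,4,5,6,7]=180
  first=0(p) contributes 630
  first=3(q) contributes 210
  first=4(s) contributes 420
  first=5(t) contributes 420
|[w]| = 1680

1680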